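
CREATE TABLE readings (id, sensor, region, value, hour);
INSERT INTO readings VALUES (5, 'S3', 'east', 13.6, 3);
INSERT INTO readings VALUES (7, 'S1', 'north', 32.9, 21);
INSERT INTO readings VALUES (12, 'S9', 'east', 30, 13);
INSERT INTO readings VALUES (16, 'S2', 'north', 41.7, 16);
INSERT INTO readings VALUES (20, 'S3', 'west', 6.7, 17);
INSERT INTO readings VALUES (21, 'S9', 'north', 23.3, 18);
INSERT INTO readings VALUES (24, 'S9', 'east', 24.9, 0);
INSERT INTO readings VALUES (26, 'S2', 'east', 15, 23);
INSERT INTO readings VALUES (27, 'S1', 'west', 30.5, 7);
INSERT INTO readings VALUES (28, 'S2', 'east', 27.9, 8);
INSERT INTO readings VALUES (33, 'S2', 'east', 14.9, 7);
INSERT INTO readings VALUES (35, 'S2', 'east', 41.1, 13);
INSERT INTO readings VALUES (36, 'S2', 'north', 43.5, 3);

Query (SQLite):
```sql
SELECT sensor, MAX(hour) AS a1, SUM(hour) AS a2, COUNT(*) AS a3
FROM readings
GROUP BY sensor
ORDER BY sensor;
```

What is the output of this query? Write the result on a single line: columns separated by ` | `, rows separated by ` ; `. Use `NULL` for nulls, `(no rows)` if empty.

S1 | 21 | 28 | 2 ; S2 | 23 | 70 | 6 ; S3 | 17 | 20 | 2 ; S9 | 18 | 31 | 3

Group readings by sensor.
Per group compute: MAX(hour), SUM(hour), COUNT(*).
  S1: ids {7, 27} → MAX(hour)=21, SUM(hour)=28, COUNT(*)=2
  S2: ids {16, 26, 28, 33, 35, 36} → MAX(hour)=23, SUM(hour)=70, COUNT(*)=6
  S3: ids {5, 20} → MAX(hour)=17, SUM(hour)=20, COUNT(*)=2
  S9: ids {12, 21, 24} → MAX(hour)=18, SUM(hour)=31, COUNT(*)=3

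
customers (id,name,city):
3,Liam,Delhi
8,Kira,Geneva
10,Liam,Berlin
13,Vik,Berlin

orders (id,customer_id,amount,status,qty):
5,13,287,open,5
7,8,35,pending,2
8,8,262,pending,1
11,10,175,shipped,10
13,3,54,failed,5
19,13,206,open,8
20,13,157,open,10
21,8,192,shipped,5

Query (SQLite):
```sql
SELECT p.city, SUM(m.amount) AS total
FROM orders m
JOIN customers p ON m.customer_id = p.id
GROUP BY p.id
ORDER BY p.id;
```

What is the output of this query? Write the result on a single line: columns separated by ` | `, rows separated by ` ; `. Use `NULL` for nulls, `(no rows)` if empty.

Delhi | 54 ; Geneva | 489 ; Berlin | 175 ; Berlin | 650

Join each orders row to its customers via customer_id.
Group joined rows by customers.id; compute SUM(m.amount) per group.
  3: ids {13} → SUM(m.amount)=54
  8: ids {7, 8, 21} → SUM(m.amount)=489
  10: ids {11} → SUM(m.amount)=175
  13: ids {5, 19, 20} → SUM(m.amount)=650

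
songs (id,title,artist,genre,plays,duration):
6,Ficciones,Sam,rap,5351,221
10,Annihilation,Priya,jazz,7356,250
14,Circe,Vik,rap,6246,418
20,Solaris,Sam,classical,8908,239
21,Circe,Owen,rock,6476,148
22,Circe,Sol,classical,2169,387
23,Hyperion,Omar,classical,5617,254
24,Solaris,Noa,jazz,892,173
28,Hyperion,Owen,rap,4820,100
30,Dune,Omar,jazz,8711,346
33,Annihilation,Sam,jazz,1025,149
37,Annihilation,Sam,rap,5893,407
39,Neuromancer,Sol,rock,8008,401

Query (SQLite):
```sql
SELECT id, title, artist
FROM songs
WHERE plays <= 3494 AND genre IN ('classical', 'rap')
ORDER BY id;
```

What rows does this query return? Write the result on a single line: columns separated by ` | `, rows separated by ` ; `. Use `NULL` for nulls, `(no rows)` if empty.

plays <= 3494: ids {22, 24, 33}
genre IN ('classical', 'rap'): ids {6, 14, 20, 22, 23, 28, 37}
Combine with AND.

22 | Circe | Sol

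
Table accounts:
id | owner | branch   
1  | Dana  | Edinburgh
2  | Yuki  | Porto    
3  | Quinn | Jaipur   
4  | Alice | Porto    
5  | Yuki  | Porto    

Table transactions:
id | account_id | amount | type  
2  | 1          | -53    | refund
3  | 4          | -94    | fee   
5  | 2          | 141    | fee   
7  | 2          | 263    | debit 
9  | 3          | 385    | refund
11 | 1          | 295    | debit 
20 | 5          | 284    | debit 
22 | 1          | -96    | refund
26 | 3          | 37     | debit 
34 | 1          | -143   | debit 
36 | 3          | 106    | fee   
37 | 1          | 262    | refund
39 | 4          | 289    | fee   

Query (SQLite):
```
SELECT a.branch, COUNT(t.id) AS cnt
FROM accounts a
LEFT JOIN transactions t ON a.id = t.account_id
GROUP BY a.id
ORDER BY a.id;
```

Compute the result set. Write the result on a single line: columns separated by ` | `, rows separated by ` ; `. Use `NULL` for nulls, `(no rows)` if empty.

LEFT JOIN keeps every accounts row; unmatched ones get NULL for transactions columns.
Group by accounts.id and compute COUNT(t.id). COUNT(col) of an all-NULL group is 0.
  1: ids {2, 11, 22, 34, 37} → COUNT(t.id)=5
  2: ids {5, 7} → COUNT(t.id)=2
  3: ids {9, 26, 36} → COUNT(t.id)=3
  4: ids {3, 39} → COUNT(t.id)=2
  5: ids {20} → COUNT(t.id)=1

Edinburgh | 5 ; Porto | 2 ; Jaipur | 3 ; Porto | 2 ; Porto | 1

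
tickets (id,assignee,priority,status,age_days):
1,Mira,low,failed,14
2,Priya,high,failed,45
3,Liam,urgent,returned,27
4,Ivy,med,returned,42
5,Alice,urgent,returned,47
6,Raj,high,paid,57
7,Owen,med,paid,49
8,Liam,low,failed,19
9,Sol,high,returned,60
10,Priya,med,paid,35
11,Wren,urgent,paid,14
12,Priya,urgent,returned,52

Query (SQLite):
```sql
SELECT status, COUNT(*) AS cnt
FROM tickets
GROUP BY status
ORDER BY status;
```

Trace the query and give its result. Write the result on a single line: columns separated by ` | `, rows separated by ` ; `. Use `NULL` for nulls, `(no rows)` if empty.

Partition tickets by status; compute COUNT(*) within each group.
  failed: ids {1, 2, 8} → COUNT(*)=3
  paid: ids {6, 7, 10, 11} → COUNT(*)=4
  returned: ids {3, 4, 5, 9, 12} → COUNT(*)=5

failed | 3 ; paid | 4 ; returned | 5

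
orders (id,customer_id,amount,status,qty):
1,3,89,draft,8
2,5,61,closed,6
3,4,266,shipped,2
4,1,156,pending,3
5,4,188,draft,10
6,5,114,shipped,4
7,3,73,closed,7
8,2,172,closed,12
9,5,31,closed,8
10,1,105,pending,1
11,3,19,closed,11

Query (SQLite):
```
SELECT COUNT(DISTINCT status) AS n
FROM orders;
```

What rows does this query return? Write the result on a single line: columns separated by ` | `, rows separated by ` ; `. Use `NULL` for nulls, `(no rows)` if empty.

4

Count distinct non-NULL status values.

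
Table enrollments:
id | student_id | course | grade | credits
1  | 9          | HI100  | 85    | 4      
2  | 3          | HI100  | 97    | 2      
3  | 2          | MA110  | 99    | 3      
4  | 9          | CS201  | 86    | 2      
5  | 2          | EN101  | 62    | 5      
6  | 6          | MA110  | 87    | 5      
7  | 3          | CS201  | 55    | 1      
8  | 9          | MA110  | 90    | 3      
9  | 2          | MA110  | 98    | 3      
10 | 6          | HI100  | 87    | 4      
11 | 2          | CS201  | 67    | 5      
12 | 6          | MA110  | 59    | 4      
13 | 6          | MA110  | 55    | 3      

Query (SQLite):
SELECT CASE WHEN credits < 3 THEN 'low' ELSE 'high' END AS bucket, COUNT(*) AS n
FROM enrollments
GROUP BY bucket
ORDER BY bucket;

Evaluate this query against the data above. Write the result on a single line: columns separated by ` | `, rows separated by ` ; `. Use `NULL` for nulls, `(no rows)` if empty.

high | 10 ; low | 3

Bucket rows by credits < 3 → 'low' else 'high'; count each bucket.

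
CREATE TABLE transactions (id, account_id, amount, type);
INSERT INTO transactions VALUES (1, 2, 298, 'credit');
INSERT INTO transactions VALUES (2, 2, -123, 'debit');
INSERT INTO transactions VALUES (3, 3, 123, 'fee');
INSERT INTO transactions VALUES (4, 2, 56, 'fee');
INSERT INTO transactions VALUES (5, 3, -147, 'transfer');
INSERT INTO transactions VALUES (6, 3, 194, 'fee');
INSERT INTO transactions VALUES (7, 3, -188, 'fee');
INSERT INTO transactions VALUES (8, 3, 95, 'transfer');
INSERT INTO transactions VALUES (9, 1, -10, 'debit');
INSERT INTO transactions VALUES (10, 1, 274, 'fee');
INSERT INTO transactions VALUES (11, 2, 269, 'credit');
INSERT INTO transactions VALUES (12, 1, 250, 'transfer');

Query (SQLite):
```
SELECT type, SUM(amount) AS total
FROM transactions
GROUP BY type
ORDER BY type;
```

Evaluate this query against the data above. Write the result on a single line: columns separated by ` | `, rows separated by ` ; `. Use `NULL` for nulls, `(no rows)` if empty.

Partition transactions by type; compute SUM(amount) within each group.
  credit: ids {1, 11} → SUM(amount)=567
  debit: ids {2, 9} → SUM(amount)=-133
  fee: ids {3, 4, 6, 7, 10} → SUM(amount)=459
  transfer: ids {5, 8, 12} → SUM(amount)=198

credit | 567 ; debit | -133 ; fee | 459 ; transfer | 198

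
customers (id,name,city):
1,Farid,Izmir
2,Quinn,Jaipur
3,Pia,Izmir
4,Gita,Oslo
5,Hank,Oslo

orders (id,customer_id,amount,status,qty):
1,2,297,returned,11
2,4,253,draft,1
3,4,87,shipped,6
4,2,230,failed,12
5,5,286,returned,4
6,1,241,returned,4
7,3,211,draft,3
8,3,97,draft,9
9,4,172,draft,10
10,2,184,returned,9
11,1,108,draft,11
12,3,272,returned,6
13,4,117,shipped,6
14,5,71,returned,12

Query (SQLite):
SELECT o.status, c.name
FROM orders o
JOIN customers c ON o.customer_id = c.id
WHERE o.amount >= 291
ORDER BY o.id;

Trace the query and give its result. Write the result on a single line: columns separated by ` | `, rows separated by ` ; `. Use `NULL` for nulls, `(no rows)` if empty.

returned | Quinn

Each orders row matches the customers row where customer_id = customers.id.
Then keep rows with o.amount >= 291.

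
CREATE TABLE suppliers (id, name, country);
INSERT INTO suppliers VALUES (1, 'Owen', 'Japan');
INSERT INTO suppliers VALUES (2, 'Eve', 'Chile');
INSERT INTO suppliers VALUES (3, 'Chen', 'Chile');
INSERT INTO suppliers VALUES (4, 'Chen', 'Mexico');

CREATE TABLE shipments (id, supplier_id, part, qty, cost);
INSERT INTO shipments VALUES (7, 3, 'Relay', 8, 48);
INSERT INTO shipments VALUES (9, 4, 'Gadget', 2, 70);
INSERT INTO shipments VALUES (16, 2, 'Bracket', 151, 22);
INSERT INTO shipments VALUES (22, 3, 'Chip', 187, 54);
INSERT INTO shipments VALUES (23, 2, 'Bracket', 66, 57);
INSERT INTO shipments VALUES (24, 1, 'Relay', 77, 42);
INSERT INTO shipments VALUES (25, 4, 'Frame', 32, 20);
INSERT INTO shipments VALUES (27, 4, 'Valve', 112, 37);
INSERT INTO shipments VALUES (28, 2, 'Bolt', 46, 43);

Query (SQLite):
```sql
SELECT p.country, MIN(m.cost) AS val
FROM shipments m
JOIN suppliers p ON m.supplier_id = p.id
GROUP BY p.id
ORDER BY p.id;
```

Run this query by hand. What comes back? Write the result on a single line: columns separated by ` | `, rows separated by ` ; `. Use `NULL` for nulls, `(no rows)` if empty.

Japan | 42 ; Chile | 22 ; Chile | 48 ; Mexico | 20

Join each shipments row to its suppliers via supplier_id.
Group joined rows by suppliers.id; compute MIN(m.cost) per group.
  1: ids {24} → MIN(m.cost)=42
  2: ids {16, 23, 28} → MIN(m.cost)=22
  3: ids {7, 22} → MIN(m.cost)=48
  4: ids {9, 25, 27} → MIN(m.cost)=20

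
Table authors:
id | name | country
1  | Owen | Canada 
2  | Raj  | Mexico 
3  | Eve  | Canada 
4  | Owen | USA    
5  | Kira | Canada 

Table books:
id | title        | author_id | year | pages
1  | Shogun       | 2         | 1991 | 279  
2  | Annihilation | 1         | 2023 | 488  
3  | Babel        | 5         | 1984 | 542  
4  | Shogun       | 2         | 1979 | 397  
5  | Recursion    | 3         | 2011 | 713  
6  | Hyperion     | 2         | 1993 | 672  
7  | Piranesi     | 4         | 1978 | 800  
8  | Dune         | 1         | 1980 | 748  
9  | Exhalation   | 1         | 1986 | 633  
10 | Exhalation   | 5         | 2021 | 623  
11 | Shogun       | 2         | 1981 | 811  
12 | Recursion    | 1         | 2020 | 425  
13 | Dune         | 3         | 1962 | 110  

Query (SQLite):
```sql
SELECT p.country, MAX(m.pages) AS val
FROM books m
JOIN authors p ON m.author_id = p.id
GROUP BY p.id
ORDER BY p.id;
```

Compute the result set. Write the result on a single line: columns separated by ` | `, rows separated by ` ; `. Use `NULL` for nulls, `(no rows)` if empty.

Canada | 748 ; Mexico | 811 ; Canada | 713 ; USA | 800 ; Canada | 623

Join each books row to its authors via author_id.
Group joined rows by authors.id; compute MAX(m.pages) per group.
  1: ids {2, 8, 9, 12} → MAX(m.pages)=748
  2: ids {1, 4, 6, 11} → MAX(m.pages)=811
  3: ids {5, 13} → MAX(m.pages)=713
  4: ids {7} → MAX(m.pages)=800
  5: ids {3, 10} → MAX(m.pages)=623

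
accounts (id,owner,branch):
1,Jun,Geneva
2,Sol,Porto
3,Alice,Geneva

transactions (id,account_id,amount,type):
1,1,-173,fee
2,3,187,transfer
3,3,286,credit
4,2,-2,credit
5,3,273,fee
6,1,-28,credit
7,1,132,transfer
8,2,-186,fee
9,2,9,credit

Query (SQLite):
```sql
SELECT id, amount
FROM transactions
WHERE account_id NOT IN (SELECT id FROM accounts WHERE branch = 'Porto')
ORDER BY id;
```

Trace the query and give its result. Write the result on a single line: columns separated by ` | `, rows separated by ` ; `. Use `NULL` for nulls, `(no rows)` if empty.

Inner query: accounts.id where branch = 'Porto'.
Outer: keep transactions rows whose account_id is not in that set.
Inner query → {2}

1 | -173 ; 2 | 187 ; 3 | 286 ; 5 | 273 ; 6 | -28 ; 7 | 132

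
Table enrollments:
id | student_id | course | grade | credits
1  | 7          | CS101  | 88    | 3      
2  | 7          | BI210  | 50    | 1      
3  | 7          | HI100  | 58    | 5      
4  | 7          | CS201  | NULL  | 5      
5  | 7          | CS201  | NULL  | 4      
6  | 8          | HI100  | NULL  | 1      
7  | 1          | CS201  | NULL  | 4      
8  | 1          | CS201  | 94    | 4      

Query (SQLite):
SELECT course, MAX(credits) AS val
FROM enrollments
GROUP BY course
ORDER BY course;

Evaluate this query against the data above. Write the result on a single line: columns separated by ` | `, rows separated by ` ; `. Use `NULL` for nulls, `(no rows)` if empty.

BI210 | 1 ; CS101 | 3 ; CS201 | 5 ; HI100 | 5

Partition enrollments by course; compute MAX(credits) within each group.
  BI210: ids {2} → MAX(credits)=1
  CS101: ids {1} → MAX(credits)=3
  CS201: ids {4, 5, 7, 8} → MAX(credits)=5
  HI100: ids {3, 6} → MAX(credits)=5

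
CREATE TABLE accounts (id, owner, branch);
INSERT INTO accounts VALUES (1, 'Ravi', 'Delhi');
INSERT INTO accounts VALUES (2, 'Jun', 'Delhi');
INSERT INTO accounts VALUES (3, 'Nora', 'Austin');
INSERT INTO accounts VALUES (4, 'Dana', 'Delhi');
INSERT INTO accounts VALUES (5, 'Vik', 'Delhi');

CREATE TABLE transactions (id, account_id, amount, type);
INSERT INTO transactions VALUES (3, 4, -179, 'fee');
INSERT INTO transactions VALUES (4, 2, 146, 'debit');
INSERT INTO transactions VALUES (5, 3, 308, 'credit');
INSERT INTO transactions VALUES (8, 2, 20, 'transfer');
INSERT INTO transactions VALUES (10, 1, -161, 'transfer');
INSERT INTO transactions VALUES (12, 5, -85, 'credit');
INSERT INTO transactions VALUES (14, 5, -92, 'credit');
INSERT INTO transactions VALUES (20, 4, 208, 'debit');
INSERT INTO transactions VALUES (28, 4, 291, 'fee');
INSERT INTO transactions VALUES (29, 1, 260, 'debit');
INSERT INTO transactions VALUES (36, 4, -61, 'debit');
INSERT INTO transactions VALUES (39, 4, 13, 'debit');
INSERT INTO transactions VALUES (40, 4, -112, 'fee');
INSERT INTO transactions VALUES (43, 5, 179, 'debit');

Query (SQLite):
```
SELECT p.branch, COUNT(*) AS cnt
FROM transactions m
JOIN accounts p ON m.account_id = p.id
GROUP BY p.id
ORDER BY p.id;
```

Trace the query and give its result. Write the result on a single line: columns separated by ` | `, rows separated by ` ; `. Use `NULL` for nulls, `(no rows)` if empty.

Delhi | 2 ; Delhi | 2 ; Austin | 1 ; Delhi | 6 ; Delhi | 3

Join each transactions row to its accounts via account_id.
Group joined rows by accounts.id; compute COUNT(*) per group.
  1: ids {10, 29} → COUNT(*)=2
  2: ids {4, 8} → COUNT(*)=2
  3: ids {5} → COUNT(*)=1
  4: ids {3, 20, 28, 36, 39, 40} → COUNT(*)=6
  5: ids {12, 14, 43} → COUNT(*)=3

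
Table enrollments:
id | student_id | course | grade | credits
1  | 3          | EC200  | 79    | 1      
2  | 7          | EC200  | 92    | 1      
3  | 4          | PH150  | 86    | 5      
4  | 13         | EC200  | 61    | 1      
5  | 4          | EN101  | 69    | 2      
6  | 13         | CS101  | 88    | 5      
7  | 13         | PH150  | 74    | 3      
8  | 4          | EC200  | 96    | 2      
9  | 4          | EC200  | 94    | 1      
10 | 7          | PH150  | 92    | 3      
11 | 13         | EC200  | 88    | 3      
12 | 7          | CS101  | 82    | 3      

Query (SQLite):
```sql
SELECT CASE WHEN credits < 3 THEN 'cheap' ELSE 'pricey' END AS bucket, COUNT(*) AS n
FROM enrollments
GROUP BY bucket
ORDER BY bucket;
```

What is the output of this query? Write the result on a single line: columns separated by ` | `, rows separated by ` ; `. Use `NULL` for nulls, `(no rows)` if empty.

cheap | 6 ; pricey | 6

Bucket rows by credits < 3 → 'cheap' else 'pricey'; count each bucket.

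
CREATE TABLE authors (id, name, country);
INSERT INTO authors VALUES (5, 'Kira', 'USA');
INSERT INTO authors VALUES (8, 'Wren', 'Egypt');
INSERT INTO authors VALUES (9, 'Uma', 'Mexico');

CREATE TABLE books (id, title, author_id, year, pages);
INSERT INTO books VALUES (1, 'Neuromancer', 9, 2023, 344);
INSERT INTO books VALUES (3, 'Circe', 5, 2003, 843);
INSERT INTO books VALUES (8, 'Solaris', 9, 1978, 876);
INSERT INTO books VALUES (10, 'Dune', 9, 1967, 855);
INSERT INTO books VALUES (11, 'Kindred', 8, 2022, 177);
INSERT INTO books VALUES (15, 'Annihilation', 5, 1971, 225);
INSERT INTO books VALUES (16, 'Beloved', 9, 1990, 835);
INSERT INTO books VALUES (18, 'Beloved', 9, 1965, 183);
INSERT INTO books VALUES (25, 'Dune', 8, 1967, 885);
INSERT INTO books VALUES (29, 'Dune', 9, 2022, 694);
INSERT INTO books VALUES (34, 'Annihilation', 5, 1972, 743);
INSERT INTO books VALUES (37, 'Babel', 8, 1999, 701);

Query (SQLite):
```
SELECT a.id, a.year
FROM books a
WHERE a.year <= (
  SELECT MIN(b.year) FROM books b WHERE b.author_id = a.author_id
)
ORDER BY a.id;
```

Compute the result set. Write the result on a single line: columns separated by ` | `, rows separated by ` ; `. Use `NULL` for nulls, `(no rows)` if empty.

15 | 1971 ; 18 | 1965 ; 25 | 1967

For each books row a, compute MIN(year) over rows sharing a.author_id.
Keep row a if a.year <= that per-group MIN.
  author_id=5: MIN(year) = 1971
  author_id=8: MIN(year) = 1967
  author_id=9: MIN(year) = 1965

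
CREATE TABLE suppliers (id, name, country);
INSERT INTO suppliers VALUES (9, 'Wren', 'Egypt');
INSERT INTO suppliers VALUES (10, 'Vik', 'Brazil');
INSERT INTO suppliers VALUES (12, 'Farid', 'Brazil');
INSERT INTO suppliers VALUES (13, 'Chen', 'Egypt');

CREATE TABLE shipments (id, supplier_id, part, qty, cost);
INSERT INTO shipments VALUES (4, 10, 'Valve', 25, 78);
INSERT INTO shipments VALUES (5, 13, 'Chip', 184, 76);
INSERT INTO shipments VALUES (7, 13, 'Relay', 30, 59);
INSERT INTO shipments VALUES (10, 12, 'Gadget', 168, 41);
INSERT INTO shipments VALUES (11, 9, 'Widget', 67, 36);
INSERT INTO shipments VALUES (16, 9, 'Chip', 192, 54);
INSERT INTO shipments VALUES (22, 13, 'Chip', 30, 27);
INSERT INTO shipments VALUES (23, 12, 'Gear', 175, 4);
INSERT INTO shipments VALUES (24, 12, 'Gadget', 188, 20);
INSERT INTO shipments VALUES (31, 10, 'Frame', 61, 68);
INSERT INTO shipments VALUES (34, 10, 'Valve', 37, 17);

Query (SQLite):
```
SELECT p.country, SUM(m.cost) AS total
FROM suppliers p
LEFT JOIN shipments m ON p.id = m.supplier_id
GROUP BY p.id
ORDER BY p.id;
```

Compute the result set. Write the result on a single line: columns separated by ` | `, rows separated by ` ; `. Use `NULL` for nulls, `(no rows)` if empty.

Egypt | 90 ; Brazil | 163 ; Brazil | 65 ; Egypt | 162

LEFT JOIN keeps every suppliers row; unmatched ones get NULL for shipments columns.
Group by suppliers.id and compute SUM(m.cost). SUM over an all-NULL group is NULL.
  9: ids {11, 16} → SUM(m.cost)=90
  10: ids {4, 31, 34} → SUM(m.cost)=163
  12: ids {10, 23, 24} → SUM(m.cost)=65
  13: ids {5, 7, 22} → SUM(m.cost)=162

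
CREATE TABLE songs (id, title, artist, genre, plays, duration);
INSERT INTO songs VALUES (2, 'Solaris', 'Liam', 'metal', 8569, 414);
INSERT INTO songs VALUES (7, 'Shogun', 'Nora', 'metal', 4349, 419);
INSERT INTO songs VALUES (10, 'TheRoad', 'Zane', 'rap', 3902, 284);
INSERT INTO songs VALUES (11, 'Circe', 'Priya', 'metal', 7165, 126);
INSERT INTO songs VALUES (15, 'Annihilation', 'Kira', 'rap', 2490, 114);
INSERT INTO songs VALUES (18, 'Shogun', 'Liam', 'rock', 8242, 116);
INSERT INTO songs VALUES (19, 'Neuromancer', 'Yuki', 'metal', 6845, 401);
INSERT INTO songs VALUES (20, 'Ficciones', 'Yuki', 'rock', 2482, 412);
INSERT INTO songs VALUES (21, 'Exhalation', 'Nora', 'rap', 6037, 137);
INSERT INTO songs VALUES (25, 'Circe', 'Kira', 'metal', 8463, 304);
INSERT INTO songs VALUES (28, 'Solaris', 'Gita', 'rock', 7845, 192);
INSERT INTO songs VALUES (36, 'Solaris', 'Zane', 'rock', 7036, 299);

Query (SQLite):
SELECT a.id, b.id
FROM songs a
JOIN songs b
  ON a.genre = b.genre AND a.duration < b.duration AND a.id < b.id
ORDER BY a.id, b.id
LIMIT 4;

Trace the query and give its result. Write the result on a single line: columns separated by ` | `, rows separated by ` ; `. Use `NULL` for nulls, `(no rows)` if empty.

2 | 7 ; 11 | 19 ; 11 | 25 ; 15 | 21

Pairs (a,b) with same genre, a.duration < b.duration, a.id < b.id.
genre groups: metal:{2,7,11,19,25} rap:{10,15,21} rock:{18,20,28,36}
Ordered by (a.id, b.id); first 4.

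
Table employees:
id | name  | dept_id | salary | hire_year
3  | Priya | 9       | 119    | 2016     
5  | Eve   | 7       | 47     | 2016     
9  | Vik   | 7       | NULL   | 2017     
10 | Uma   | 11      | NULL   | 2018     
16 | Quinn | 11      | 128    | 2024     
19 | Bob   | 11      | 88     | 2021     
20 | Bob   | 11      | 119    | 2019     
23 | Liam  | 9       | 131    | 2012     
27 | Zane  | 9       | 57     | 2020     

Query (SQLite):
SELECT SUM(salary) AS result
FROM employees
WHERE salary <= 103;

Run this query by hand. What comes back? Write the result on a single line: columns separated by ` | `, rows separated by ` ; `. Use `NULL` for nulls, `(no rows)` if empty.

Rows where salary <= 103 → salary values: [47, 88, 57].
SUM of non-NULL values = 192.

192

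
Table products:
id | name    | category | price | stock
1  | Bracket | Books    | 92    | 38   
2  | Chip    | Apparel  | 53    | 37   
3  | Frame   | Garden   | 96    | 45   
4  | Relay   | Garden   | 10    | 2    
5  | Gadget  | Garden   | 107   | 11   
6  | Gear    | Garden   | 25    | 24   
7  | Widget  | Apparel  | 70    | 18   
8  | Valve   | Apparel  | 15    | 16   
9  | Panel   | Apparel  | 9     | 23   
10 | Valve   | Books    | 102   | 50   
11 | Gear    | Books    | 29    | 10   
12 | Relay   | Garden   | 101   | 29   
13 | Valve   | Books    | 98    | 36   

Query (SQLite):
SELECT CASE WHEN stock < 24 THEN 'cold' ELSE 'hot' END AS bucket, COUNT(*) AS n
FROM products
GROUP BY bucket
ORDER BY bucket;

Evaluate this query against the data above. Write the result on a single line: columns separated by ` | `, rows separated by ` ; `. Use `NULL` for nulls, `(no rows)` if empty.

cold | 6 ; hot | 7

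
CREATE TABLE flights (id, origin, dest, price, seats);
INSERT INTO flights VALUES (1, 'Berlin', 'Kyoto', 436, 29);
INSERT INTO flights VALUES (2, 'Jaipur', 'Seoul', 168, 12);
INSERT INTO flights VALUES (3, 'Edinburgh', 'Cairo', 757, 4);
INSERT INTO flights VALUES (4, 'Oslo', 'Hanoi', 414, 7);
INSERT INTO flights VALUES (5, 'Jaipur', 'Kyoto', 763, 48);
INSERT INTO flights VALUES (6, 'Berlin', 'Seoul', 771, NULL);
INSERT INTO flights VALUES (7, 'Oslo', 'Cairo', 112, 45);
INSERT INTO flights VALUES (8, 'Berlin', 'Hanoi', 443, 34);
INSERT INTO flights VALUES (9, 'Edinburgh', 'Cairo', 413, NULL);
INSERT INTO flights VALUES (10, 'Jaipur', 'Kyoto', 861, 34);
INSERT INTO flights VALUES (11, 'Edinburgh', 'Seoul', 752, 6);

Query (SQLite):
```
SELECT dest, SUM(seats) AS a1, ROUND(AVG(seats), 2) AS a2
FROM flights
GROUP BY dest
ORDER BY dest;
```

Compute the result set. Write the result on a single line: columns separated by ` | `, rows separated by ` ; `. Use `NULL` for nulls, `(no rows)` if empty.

Cairo | 49 | 24.5 ; Hanoi | 41 | 20.5 ; Kyoto | 111 | 37 ; Seoul | 18 | 9

Group flights by dest.
Per group compute: SUM(seats), ROUND(AVG(seats), 2).
  Cairo: ids {3, 7, 9} → SUM(seats)=49, ROUND(AVG(seats), 2)=24.5
  Hanoi: ids {4, 8} → SUM(seats)=41, ROUND(AVG(seats), 2)=20.5
  Kyoto: ids {1, 5, 10} → SUM(seats)=111, ROUND(AVG(seats), 2)=37
  Seoul: ids {2, 6, 11} → SUM(seats)=18, ROUND(AVG(seats), 2)=9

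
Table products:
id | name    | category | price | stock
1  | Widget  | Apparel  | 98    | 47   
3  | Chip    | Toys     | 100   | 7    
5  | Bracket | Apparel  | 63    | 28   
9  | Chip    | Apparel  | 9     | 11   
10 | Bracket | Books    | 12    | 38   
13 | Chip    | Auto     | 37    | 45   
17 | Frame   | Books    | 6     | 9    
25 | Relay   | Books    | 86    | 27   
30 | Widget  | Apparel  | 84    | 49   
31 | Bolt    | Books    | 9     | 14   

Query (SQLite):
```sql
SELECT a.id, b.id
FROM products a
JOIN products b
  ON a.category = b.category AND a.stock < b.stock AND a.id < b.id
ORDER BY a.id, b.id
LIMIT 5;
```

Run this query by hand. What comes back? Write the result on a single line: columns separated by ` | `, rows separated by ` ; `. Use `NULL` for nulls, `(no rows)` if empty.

1 | 30 ; 5 | 30 ; 9 | 30 ; 17 | 25 ; 17 | 31

Pairs (a,b) with same category, a.stock < b.stock, a.id < b.id.
category groups: Apparel:{1,5,9,30} Auto:{13} Books:{10,17,25,31} Toys:{3}
Ordered by (a.id, b.id); first 5.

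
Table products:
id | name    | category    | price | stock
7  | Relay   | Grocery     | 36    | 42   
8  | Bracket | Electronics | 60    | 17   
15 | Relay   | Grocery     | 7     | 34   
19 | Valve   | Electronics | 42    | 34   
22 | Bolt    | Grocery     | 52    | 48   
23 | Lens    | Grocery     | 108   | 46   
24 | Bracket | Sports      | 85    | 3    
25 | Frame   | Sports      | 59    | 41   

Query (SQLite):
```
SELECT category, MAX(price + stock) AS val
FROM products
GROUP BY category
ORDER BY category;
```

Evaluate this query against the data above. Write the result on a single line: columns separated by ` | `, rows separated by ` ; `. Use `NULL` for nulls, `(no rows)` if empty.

Electronics | 77 ; Grocery | 154 ; Sports | 100

For each row compute price + stock.
Group by category; take MAX of the expression per group.
  Electronics: ids {8, 19} → MAX(price + stock)=77
  Grocery: ids {7, 15, 22, 23} → MAX(price + stock)=154
  Sports: ids {24, 25} → MAX(price + stock)=100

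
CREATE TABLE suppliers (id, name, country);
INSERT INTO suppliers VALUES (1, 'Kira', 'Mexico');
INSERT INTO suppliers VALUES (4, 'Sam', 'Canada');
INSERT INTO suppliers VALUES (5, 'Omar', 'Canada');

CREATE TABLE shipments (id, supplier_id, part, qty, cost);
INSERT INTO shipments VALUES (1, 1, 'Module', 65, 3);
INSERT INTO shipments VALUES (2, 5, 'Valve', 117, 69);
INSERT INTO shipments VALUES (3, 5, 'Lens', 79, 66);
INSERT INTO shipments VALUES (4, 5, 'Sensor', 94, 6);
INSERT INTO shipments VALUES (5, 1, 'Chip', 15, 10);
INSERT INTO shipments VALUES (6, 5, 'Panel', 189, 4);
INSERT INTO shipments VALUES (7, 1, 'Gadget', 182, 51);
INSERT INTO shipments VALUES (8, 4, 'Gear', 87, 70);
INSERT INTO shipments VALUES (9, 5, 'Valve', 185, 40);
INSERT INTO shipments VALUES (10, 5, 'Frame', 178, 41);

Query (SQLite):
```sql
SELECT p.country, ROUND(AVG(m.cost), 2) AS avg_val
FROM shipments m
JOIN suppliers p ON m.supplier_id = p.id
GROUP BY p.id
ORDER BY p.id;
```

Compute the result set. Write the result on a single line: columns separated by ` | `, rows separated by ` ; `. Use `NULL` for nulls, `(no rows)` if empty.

Mexico | 21.33 ; Canada | 70 ; Canada | 37.67

Join each shipments row to its suppliers via supplier_id.
Group joined rows by suppliers.id; compute ROUND(AVG(m.cost), 2) per group.
  1: ids {1, 5, 7} → ROUND(AVG(m.cost), 2)=21.33
  4: ids {8} → ROUND(AVG(m.cost), 2)=70
  5: ids {2, 3, 4, 6, 9, 10} → ROUND(AVG(m.cost), 2)=37.67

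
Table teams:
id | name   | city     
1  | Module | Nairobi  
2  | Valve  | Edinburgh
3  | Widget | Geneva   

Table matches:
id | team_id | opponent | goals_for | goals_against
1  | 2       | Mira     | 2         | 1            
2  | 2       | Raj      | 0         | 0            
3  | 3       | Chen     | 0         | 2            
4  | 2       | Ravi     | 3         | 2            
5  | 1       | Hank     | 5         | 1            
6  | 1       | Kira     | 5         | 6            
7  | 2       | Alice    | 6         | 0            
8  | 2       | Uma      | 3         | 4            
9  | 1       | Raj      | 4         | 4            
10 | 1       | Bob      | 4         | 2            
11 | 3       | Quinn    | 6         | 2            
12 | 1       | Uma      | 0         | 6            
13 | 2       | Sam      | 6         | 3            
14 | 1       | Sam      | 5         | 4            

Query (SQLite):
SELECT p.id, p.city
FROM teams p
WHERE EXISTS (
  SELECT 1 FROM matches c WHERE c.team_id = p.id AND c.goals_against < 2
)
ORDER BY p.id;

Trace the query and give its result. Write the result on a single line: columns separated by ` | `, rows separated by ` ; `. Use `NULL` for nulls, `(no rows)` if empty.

1 | Nairobi ; 2 | Edinburgh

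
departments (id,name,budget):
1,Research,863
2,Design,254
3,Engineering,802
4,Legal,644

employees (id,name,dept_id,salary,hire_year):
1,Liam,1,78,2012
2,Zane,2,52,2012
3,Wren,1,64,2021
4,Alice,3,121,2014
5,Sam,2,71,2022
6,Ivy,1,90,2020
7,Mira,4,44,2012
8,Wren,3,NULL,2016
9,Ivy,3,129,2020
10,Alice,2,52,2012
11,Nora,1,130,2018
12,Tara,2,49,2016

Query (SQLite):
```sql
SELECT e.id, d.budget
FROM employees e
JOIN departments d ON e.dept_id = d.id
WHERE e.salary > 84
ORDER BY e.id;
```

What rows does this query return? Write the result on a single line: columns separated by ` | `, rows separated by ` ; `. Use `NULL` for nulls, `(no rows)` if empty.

4 | 802 ; 6 | 863 ; 9 | 802 ; 11 | 863

Each employees row matches the departments row where dept_id = departments.id.
Then keep rows with e.salary > 84.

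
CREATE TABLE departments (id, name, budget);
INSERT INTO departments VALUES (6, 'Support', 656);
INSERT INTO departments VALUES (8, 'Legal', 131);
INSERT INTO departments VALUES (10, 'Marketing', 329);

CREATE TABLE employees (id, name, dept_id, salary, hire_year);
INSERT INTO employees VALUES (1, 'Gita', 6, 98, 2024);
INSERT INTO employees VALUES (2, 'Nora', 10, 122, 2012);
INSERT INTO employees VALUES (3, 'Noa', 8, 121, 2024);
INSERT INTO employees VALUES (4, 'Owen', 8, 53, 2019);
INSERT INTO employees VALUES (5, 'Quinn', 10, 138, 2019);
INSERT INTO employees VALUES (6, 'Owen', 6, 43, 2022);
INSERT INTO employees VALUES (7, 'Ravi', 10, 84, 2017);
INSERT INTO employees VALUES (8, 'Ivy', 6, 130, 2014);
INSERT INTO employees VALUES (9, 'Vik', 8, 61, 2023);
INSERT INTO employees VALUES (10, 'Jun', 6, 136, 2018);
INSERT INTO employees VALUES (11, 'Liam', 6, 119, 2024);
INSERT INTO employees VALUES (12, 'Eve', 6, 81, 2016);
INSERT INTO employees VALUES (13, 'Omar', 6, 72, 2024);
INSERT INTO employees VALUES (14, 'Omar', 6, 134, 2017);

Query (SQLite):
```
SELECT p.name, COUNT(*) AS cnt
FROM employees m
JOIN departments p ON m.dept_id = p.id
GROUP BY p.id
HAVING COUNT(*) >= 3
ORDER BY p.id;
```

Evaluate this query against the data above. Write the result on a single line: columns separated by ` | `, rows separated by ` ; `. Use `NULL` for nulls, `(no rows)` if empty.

Support | 8 ; Legal | 3 ; Marketing | 3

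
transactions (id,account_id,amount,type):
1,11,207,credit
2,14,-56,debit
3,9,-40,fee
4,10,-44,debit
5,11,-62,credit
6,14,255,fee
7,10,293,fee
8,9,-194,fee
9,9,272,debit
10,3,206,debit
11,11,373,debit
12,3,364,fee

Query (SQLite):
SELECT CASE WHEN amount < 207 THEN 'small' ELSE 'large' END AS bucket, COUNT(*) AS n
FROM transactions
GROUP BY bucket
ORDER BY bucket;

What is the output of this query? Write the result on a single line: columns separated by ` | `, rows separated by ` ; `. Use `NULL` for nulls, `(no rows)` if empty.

Bucket rows by amount < 207 → 'small' else 'large'; count each bucket.

large | 6 ; small | 6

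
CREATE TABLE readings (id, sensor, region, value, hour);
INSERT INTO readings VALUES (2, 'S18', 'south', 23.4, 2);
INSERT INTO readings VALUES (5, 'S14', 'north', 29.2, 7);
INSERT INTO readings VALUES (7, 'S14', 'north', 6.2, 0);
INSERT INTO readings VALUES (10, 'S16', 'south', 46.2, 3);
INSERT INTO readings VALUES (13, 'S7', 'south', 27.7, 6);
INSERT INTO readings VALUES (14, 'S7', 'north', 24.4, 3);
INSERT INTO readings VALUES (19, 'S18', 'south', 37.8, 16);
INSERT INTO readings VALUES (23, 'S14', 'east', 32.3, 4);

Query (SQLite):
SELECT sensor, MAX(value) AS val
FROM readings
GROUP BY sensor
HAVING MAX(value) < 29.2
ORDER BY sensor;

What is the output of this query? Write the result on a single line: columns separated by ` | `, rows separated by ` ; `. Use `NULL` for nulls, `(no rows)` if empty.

Partition readings by sensor; compute MAX(value) within each group.
HAVING: keep groups where MAX(value) < 29.2.
  S14: ids {5, 7, 23} → MAX(value)=32.3
  S16: ids {10} → MAX(value)=46.2
  S18: ids {2, 19} → MAX(value)=37.8
  S7: ids {13, 14} → MAX(value)=27.7

S7 | 27.7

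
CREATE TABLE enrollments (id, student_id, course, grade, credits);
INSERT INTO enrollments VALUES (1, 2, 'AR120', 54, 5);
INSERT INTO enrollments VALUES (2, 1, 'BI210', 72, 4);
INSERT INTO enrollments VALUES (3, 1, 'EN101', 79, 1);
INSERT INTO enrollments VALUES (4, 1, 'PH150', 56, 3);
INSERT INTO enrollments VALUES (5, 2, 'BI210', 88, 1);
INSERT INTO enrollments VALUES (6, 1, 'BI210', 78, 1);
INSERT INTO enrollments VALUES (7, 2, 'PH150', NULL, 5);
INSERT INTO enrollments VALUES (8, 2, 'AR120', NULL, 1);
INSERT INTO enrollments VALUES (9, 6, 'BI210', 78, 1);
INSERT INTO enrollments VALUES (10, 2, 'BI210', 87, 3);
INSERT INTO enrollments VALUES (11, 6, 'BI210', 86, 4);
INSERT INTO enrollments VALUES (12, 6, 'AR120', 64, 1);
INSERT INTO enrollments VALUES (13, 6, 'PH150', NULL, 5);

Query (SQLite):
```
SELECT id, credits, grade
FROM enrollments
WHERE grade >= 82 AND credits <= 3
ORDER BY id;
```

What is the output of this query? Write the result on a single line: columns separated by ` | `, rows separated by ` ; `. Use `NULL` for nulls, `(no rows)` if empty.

5 | 1 | 88 ; 10 | 3 | 87

grade >= 82: ids {5, 10, 11}
credits <= 3: ids {3, 4, 5, 6, 8, 9, 10, 12}
Combine with AND.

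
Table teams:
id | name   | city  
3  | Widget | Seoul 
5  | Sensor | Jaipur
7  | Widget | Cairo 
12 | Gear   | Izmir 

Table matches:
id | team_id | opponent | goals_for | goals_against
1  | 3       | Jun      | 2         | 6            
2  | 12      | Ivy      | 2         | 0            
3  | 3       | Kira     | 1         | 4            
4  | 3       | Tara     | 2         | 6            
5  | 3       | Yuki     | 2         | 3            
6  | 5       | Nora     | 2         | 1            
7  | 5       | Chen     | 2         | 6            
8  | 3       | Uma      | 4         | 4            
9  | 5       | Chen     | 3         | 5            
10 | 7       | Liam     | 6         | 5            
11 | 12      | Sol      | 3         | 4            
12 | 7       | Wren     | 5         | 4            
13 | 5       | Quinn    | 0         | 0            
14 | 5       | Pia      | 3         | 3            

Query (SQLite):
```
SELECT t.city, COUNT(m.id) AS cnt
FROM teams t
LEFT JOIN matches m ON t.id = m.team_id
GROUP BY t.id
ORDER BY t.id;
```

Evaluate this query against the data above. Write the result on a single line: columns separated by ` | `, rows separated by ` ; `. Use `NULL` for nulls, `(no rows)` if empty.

Seoul | 5 ; Jaipur | 5 ; Cairo | 2 ; Izmir | 2

LEFT JOIN keeps every teams row; unmatched ones get NULL for matches columns.
Group by teams.id and compute COUNT(m.id). COUNT(col) of an all-NULL group is 0.
  3: ids {1, 3, 4, 5, 8} → COUNT(m.id)=5
  5: ids {6, 7, 9, 13, 14} → COUNT(m.id)=5
  7: ids {10, 12} → COUNT(m.id)=2
  12: ids {2, 11} → COUNT(m.id)=2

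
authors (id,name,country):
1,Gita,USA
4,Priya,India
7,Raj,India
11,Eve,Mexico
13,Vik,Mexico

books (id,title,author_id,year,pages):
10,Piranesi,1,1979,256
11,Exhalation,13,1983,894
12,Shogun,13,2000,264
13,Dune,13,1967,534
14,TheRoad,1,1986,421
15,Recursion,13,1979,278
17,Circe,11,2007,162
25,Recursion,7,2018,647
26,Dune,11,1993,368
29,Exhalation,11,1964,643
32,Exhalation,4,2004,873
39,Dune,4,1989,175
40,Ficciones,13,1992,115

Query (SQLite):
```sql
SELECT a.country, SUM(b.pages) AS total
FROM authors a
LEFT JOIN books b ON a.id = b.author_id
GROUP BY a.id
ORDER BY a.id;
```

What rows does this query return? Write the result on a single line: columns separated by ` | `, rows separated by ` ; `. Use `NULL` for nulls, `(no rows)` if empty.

LEFT JOIN keeps every authors row; unmatched ones get NULL for books columns.
Group by authors.id and compute SUM(b.pages). SUM over an all-NULL group is NULL.
  1: ids {10, 14} → SUM(b.pages)=677
  4: ids {32, 39} → SUM(b.pages)=1048
  7: ids {25} → SUM(b.pages)=647
  11: ids {17, 26, 29} → SUM(b.pages)=1173
  13: ids {11, 12, 13, 15, 40} → SUM(b.pages)=2085

USA | 677 ; India | 1048 ; India | 647 ; Mexico | 1173 ; Mexico | 2085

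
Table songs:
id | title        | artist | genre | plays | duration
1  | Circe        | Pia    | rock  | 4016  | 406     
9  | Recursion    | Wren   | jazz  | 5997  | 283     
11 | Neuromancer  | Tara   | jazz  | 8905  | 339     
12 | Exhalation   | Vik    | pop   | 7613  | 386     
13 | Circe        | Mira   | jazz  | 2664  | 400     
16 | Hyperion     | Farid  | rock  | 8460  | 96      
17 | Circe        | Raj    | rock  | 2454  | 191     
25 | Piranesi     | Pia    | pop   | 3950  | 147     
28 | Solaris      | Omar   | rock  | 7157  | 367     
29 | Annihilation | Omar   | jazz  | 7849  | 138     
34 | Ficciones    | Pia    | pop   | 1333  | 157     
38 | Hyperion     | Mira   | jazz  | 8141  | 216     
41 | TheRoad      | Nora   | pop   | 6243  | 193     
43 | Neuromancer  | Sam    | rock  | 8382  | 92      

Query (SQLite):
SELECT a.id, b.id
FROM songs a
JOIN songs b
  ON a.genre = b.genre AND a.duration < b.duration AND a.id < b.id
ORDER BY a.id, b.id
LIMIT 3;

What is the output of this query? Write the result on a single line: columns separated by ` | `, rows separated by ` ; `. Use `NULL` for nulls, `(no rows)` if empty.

9 | 11 ; 9 | 13 ; 11 | 13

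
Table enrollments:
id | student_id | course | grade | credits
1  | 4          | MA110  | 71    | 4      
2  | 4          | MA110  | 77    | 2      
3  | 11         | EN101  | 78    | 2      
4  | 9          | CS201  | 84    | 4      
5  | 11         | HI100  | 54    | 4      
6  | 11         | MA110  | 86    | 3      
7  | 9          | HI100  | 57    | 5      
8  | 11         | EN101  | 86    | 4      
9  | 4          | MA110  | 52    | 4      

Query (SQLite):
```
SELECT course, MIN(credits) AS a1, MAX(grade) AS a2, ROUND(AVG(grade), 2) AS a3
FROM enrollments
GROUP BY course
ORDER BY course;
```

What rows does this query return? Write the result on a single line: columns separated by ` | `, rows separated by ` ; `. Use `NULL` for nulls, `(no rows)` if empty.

CS201 | 4 | 84 | 84 ; EN101 | 2 | 86 | 82 ; HI100 | 4 | 57 | 55.5 ; MA110 | 2 | 86 | 71.5

Group enrollments by course.
Per group compute: MIN(credits), MAX(grade), ROUND(AVG(grade), 2).
  CS201: ids {4} → MIN(credits)=4, MAX(grade)=84, ROUND(AVG(grade), 2)=84
  EN101: ids {3, 8} → MIN(credits)=2, MAX(grade)=86, ROUND(AVG(grade), 2)=82
  HI100: ids {5, 7} → MIN(credits)=4, MAX(grade)=57, ROUND(AVG(grade), 2)=55.5
  MA110: ids {1, 2, 6, 9} → MIN(credits)=2, MAX(grade)=86, ROUND(AVG(grade), 2)=71.5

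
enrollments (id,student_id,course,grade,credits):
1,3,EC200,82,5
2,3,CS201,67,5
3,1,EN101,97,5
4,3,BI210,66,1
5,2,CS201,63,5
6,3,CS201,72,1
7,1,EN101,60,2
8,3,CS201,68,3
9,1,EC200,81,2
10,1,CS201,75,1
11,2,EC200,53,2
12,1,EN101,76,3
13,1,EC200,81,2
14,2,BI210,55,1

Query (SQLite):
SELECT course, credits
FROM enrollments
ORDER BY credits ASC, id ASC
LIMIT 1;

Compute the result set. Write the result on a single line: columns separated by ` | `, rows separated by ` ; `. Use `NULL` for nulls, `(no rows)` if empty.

Sort by credits asc, tiebreak id asc: (1, id=4), (1, id=6), (1, id=10), (1, id=14) …. Take first 1.

BI210 | 1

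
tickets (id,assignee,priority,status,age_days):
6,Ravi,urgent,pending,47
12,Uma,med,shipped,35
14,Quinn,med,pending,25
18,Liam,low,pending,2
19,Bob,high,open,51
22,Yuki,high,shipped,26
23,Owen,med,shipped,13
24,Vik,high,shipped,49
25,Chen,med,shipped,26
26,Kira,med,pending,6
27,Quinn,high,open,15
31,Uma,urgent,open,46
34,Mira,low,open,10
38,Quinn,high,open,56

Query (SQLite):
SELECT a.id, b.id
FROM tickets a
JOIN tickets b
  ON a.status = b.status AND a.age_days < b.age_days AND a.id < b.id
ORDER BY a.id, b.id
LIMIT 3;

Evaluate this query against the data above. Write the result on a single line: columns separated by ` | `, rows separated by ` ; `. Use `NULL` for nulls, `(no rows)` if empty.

Pairs (a,b) with same status, a.age_days < b.age_days, a.id < b.id.
status groups: open:{19,27,31,34,38} pending:{6,14,18,26} shipped:{12,22,23,24,25}
Ordered by (a.id, b.id); first 3.

12 | 24 ; 18 | 26 ; 19 | 38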